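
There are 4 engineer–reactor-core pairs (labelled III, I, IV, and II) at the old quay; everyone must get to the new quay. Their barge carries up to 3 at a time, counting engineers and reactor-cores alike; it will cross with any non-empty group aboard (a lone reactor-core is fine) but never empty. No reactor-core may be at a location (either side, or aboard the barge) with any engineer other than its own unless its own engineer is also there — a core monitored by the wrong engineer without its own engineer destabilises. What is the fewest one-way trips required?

Counting alone: each trip to the new quay takes at most 3 across and each return brings at least 1 back, so after t trips out (and t−1 returns) at most 3t − (t−1) of the 8 are across; that first reaches 8 at t = 4, so at least 7 crossings are needed.
The safety rule pushes this higher. Following every safe sequence of crossings, the most of the 8 that can be at the new quay as the barge arrives there on crossing 7 is 7 — never all 8.
So no plan with fewer than 9 crossings exists, and this one achieves 9:
1. engineer III and reactor-core III cross → the new quay.
2. engineer III crosses ← the old quay.
3. engineer I, engineer III, and reactor-core I cross → the new quay.
4. engineer III and reactor-core III cross ← the old quay.
5. engineer II, engineer III, and engineer IV cross → the new quay.
6. reactor-core I crosses ← the old quay.
7. reactor-core I and reactor-core III cross → the new quay.
8. reactor-core III crosses ← the old quay.
9. reactor-core II, reactor-core III, and reactor-core IV cross → the new quay.

9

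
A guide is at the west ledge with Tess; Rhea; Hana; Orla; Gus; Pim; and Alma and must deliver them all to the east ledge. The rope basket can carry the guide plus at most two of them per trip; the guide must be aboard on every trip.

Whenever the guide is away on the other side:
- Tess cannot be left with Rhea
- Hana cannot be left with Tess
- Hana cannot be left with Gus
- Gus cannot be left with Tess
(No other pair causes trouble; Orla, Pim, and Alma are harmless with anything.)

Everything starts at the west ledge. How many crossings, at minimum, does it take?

Counting alone: the guide can take at most 2 across per trip to the east ledge, so moving all 7 needs at least 4 loaded trips out, with a return between consecutive ones — at least 7 crossings.
The safety rule pushes this higher. Following every safe sequence of crossings, the most of the 7 that can be at the east ledge as the rope basket arrives there on crossings 7, 9 is 5, 6 respectively — never all 7.
So no plan with fewer than 11 crossings exists, and this one achieves 11:
1. Guide goes to the east ledge with Hana and Tess.
2. Guide goes back to the west ledge with Tess.
3. Guide goes to the east ledge with Rhea and Tess.
4. Guide goes back to the west ledge with Tess.
5. Guide goes to the east ledge with Orla and Tess.
6. Guide goes back to the west ledge with Tess.
7. Guide goes to the east ledge with Pim and Tess.
8. Guide goes back to the west ledge with Tess.
9. Guide goes to the east ledge with Alma and Tess.
10. Guide goes back to the west ledge with Tess.
11. Guide goes to the east ledge with Gus and Tess.

11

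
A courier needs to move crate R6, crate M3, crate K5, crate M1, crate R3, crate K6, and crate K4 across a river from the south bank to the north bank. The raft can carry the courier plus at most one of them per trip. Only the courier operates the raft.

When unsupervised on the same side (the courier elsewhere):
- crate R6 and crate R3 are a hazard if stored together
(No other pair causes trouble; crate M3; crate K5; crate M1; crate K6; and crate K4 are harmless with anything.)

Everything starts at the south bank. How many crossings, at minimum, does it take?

13

Counting alone: the courier can take at most 1 across per trip to the north bank, so moving all 7 needs at least 7 loaded trips out, with a return between consecutive ones — at least 13 crossings.
The plan below uses exactly 13 crossings, so it is optimal:
1. Courier goes to the north bank with crate R6.  [the south bank: crate K4, crate K5, crate K6, crate M1, crate M3, crate R3 | the north bank: crate R6]
2. Courier goes back to the south bank alone.  [the south bank: crate K4, crate K5, crate K6, crate M1, crate M3, crate R3 | the north bank: crate R6]
3. Courier goes to the north bank with crate M3.  [the south bank: crate K4, crate K5, crate K6, crate M1, crate R3 | the north bank: crate M3, crate R6]
4. Courier goes back to the south bank alone.  [the south bank: crate K4, crate K5, crate K6, crate M1, crate R3 | the north bank: crate M3, crate R6]
5. Courier goes to the north bank with crate K5.  [the south bank: crate K4, crate K6, crate M1, crate R3 | the north bank: crate K5, crate M3, crate R6]
6. Courier goes back to the south bank alone.  [the south bank: crate K4, crate K6, crate M1, crate R3 | the north bank: crate K5, crate M3, crate R6]
7. Courier goes to the north bank with crate M1.  [the south bank: crate K4, crate K6, crate R3 | the north bank: crate K5, crate M1, crate M3, crate R6]
8. Courier goes back to the south bank alone.  [the south bank: crate K4, crate K6, crate R3 | the north bank: crate K5, crate M1, crate M3, crate R6]
9. Courier goes to the north bank with crate K6.  [the south bank: crate K4, crate R3 | the north bank: crate K5, crate K6, crate M1, crate M3, crate R6]
10. Courier goes back to the south bank alone.  [the south bank: crate K4, crate R3 | the north bank: crate K5, crate K6, crate M1, crate M3, crate R6]
11. Courier goes to the north bank with crate K4.  [the south bank: crate R3 | the north bank: crate K4, crate K5, crate K6, crate M1, crate M3, crate R6]
12. Courier goes back to the south bank alone.  [the south bank: crate R3 | the north bank: crate K4, crate K5, crate K6, crate M1, crate M3, crate R6]
13. Courier goes to the north bank with crate R3.  [the south bank: — | the north bank: crate K4, crate K5, crate K6, crate M1, crate M3, crate R3, crate R6]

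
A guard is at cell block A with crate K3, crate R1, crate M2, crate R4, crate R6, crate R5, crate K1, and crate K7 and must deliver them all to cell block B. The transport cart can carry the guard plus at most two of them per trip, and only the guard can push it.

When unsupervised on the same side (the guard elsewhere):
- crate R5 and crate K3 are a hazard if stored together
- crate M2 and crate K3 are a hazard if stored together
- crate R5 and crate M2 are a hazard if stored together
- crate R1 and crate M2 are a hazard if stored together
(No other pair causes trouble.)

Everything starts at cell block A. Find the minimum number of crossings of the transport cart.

13

Counting alone: the guard can take at most 2 across per trip to cell block B, so moving all 8 needs at least 4 loaded trips out, with a return between consecutive ones — at least 7 crossings.
The safety rule pushes this higher. Following every safe sequence of crossings, the most of the 8 that can be at cell block B as the transport cart arrives there on crossings 7, 9, 11 is 5, 6, 7 respectively — never all 8.
So no plan with fewer than 13 crossings exists, and this one achieves 13:
1. Guard goes to cell block B with crate K3 and crate M2.
2. Guard goes back to cell block A with crate K3.
3. Guard goes to cell block B with crate K3 and crate R1.
4. Guard goes back to cell block A with crate M2.
5. Guard goes to cell block B with crate M2 and crate R4.
6. Guard goes back to cell block A with crate M2.
7. Guard goes to cell block B with crate M2 and crate R6.
8. Guard goes back to cell block A with crate M2.
9. Guard goes to cell block B with crate K1 and crate M2.
10. Guard goes back to cell block A with crate M2.
11. Guard goes to cell block B with crate K7 and crate M2.
12. Guard goes back to cell block A with crate M2.
13. Guard goes to cell block B with crate M2 and crate R5.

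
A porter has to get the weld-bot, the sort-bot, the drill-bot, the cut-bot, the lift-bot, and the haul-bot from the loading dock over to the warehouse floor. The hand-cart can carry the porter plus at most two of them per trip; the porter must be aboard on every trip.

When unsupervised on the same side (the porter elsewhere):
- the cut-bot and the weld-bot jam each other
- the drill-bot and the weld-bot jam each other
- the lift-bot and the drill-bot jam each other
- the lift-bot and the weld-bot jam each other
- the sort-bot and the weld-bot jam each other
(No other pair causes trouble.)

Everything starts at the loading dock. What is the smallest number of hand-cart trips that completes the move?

Counting alone: the porter can take at most 2 across per trip to the warehouse floor, so moving all 6 needs at least 3 loaded trips out, with a return between consecutive ones — at least 5 crossings.
The safety rule pushes this higher. Following every safe sequence of crossings, the most of the 6 that can be at the warehouse floor as the hand-cart arrives there on crossings 5, 7 is 4, 5 respectively — never all 6.
So no plan with fewer than 9 crossings exists, and this one achieves 9:
1. Porter goes to the warehouse floor with the drill-bot and the weld-bot.  [the loading dock: the cut-bot, the haul-bot, the lift-bot, the sort-bot | the warehouse floor: the drill-bot, the weld-bot]
2. Porter goes back to the loading dock with the weld-bot.  [the loading dock: the cut-bot, the haul-bot, the lift-bot, the sort-bot, the weld-bot | the warehouse floor: the drill-bot]
3. Porter goes to the warehouse floor with the sort-bot and the weld-bot.  [the loading dock: the cut-bot, the haul-bot, the lift-bot | the warehouse floor: the drill-bot, the sort-bot, the weld-bot]
4. Porter goes back to the loading dock with the weld-bot.  [the loading dock: the cut-bot, the haul-bot, the lift-bot, the weld-bot | the warehouse floor: the drill-bot, the sort-bot]
5. Porter goes to the warehouse floor with the cut-bot and the weld-bot.  [the loading dock: the haul-bot, the lift-bot | the warehouse floor: the cut-bot, the drill-bot, the sort-bot, the weld-bot]
6. Porter goes back to the loading dock with the weld-bot.  [the loading dock: the haul-bot, the lift-bot, the weld-bot | the warehouse floor: the cut-bot, the drill-bot, the sort-bot]
7. Porter goes to the warehouse floor with the haul-bot and the weld-bot.  [the loading dock: the lift-bot | the warehouse floor: the cut-bot, the drill-bot, the haul-bot, the sort-bot, the weld-bot]
8. Porter goes back to the loading dock with the weld-bot.  [the loading dock: the lift-bot, the weld-bot | the warehouse floor: the cut-bot, the drill-bot, the haul-bot, the sort-bot]
9. Porter goes to the warehouse floor with the lift-bot and the weld-bot.  [the loading dock: — | the warehouse floor: the cut-bot, the drill-bot, the haul-bot, the lift-bot, the sort-bot, the weld-bot]

9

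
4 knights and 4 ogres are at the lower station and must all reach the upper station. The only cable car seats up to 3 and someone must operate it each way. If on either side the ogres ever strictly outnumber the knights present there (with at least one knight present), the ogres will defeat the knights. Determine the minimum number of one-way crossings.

Counting alone: each trip to the upper station takes at most 3 across and each return brings at least 1 back, so after t trips out (and t−1 returns) at most 3t − (t−1) of the 8 are across; that first reaches 8 at t = 4, so at least 7 crossings are needed.
The safety rule pushes this higher. Following every safe sequence of crossings, the most of the 8 that can be at the upper station as the cable car arrives there on crossing 7 is 7 — never all 8.
So no plan with fewer than 9 crossings exists, and this one achieves 9:
1. 2 ogres → the upper station.  (the lower station: 4K 2O; the upper station: 0K 2O)
2. 1 ogre ← the lower station.  (the lower station: 4K 3O; the upper station: 0K 1O)
3. 3 ogres → the upper station.  (the lower station: 4K 0O; the upper station: 0K 4O)
4. 1 ogre ← the lower station.  (the lower station: 4K 1O; the upper station: 0K 3O)
5. 3 knights → the upper station.  (the lower station: 1K 1O; the upper station: 3K 3O)
6. 1 knight and 1 ogre ← the lower station.  (the lower station: 2K 2O; the upper station: 2K 2O)
7. 2 knights → the upper station.  (the lower station: 0K 2O; the upper station: 4K 2O)
8. 1 ogre ← the lower station.  (the lower station: 0K 3O; the upper station: 4K 1O)
9. 3 ogres → the upper station.  (the lower station: 0K 0O; the upper station: 4K 4O)

9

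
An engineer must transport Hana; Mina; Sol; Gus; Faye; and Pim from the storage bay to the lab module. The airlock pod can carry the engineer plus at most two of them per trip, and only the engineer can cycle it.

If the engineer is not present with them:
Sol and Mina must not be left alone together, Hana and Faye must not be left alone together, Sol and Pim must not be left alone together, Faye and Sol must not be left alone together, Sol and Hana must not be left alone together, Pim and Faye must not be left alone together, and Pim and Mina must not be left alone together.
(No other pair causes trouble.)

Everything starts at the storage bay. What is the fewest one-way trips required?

impossible

Whatever the first load, the items left behind include a forbidden pair without the engineer. No opening move is safe, so no plan exists.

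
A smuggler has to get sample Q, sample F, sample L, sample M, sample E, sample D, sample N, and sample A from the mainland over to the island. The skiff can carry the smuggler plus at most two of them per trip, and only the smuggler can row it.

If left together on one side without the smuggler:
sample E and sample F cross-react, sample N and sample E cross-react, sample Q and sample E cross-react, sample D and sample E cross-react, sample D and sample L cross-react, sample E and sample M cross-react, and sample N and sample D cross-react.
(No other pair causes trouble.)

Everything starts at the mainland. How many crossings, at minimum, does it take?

Counting alone: the smuggler can take at most 2 across per trip to the island, so moving all 8 needs at least 4 loaded trips out, with a return between consecutive ones — at least 7 crossings.
The safety rule pushes this higher. Following every safe sequence of crossings, the most of the 8 that can be at the island as the skiff arrives there on crossings 7, 9, 11 is 5, 6, 7 respectively — never all 8.
So no plan with fewer than 13 crossings exists, and this one achieves 13:
1. Smuggler goes to the island with sample D and sample E.
2. Smuggler goes back to the mainland with sample E.
3. Smuggler goes to the island with sample E and sample Q.
4. Smuggler goes back to the mainland with sample E.
5. Smuggler goes to the island with sample E and sample F.
6. Smuggler goes back to the mainland with sample E.
7. Smuggler goes to the island with sample E and sample M.
8. Smuggler goes back to the mainland with sample E.
9. Smuggler goes to the island with sample L and sample N.
10. Smuggler goes back to the mainland with sample D.
11. Smuggler goes to the island with sample A and sample E.
12. Smuggler goes back to the mainland with sample E.
13. Smuggler goes to the island with sample D and sample E.

13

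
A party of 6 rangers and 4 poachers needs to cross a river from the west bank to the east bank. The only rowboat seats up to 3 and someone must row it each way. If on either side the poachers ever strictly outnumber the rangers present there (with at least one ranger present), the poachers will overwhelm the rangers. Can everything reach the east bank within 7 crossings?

Counting alone: each trip to the east bank takes at most 3 across and each return brings at least 1 back, so after t trips out (and t−1 returns) at most 3t − (t−1) of the 10 are across; that first reaches 10 at t = 5, so at least 9 crossings are needed.
Since 7 < 9, 7 crossings cannot be enough. (The shortest complete plan in fact takes 9:)
1. 2 poachers → the east bank.  (the west bank: 6R 2P; the east bank: 0R 2P)
2. 1 poacher ← the west bank.  (the west bank: 6R 3P; the east bank: 0R 1P)
3. 3 poachers → the east bank.  (the west bank: 6R 0P; the east bank: 0R 4P)
4. 1 poacher ← the west bank.  (the west bank: 6R 1P; the east bank: 0R 3P)
5. 3 rangers → the east bank.  (the west bank: 3R 1P; the east bank: 3R 3P)
6. 1 poacher ← the west bank.  (the west bank: 3R 2P; the east bank: 3R 2P)
7. 1 ranger and 2 poachers → the east bank.  (the west bank: 2R 0P; the east bank: 4R 4P)
8. 1 poacher ← the west bank.  (the west bank: 2R 1P; the east bank: 4R 3P)
9. 2 rangers and 1 poacher → the east bank.  (the west bank: 0R 0P; the east bank: 6R 4P)

No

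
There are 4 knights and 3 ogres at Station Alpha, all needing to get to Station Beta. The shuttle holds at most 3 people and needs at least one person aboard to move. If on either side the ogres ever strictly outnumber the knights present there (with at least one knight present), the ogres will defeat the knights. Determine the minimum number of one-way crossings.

Counting alone: each trip to Station Beta takes at most 3 across and each return brings at least 1 back, so after t trips out (and t−1 returns) at most 3t − (t−1) of the 7 are across; that first reaches 7 at t = 3, so at least 5 crossings are needed.
The plan below uses exactly 5 crossings, so it is optimal:
1. 3 ogres → Station Beta.  (Station Alpha: 4K 0O; Station Beta: 0K 3O)
2. 1 ogre ← Station Alpha.  (Station Alpha: 4K 1O; Station Beta: 0K 2O)
3. 3 knights → Station Beta.  (Station Alpha: 1K 1O; Station Beta: 3K 2O)
4. 1 knight ← Station Alpha.  (Station Alpha: 2K 1O; Station Beta: 2K 2O)
5. 2 knights and 1 ogre → Station Beta.  (Station Alpha: 0K 0O; Station Beta: 4K 3O)

5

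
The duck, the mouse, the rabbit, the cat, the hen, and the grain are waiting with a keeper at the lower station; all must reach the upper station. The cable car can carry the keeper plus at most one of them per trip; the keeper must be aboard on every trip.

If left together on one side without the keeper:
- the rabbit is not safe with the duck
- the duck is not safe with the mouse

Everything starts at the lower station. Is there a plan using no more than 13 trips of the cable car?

Yes — this plan uses 13 crossings (≤ 13):
1. Keeper goes to the upper station with the duck.
2. Keeper goes back to the lower station alone.
3. Keeper goes to the upper station with the mouse.
4. Keeper goes back to the lower station with the duck.
5. Keeper goes to the upper station with the rabbit.
6. Keeper goes back to the lower station alone.
7. Keeper goes to the upper station with the cat.
8. Keeper goes back to the lower station alone.
9. Keeper goes to the upper station with the hen.
10. Keeper goes back to the lower station alone.
11. Keeper goes to the upper station with the grain.
12. Keeper goes back to the lower station alone.
13. Keeper goes to the upper station with the duck.

Yes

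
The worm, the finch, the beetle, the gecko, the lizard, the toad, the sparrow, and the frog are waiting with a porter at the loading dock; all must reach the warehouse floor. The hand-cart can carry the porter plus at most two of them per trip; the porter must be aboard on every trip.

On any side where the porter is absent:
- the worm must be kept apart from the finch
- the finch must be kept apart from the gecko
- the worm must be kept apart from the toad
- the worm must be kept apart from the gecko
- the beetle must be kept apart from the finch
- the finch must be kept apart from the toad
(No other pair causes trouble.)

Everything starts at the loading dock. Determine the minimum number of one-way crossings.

Counting alone: the porter can take at most 2 across per trip to the warehouse floor, so moving all 8 needs at least 4 loaded trips out, with a return between consecutive ones — at least 7 crossings.
The safety rule pushes this higher. Following every safe sequence of crossings, the most of the 8 that can be at the warehouse floor as the hand-cart arrives there on crossings 7, 9, 11 is 5, 6, 7 respectively — never all 8.
So no plan with fewer than 13 crossings exists, and this one achieves 13:
1. Porter goes to the warehouse floor with the finch and the worm.  [the loading dock: the beetle, the frog, the gecko, the lizard, the sparrow, the toad | the warehouse floor: the finch, the worm]
2. Porter goes back to the loading dock with the worm.  [the loading dock: the beetle, the frog, the gecko, the lizard, the sparrow, the toad, the worm | the warehouse floor: the finch]
3. Porter goes to the warehouse floor with the beetle and the worm.  [the loading dock: the frog, the gecko, the lizard, the sparrow, the toad | the warehouse floor: the beetle, the finch, the worm]
4. Porter goes back to the loading dock with the finch.  [the loading dock: the finch, the frog, the gecko, the lizard, the sparrow, the toad | the warehouse floor: the beetle, the worm]
5. Porter goes to the warehouse floor with the finch and the lizard.  [the loading dock: the frog, the gecko, the sparrow, the toad | the warehouse floor: the beetle, the finch, the lizard, the worm]
6. Porter goes back to the loading dock with the finch.  [the loading dock: the finch, the frog, the gecko, the sparrow, the toad | the warehouse floor: the beetle, the lizard, the worm]
7. Porter goes to the warehouse floor with the finch and the sparrow.  [the loading dock: the frog, the gecko, the toad | the warehouse floor: the beetle, the finch, the lizard, the sparrow, the worm]
8. Porter goes back to the loading dock with the finch.  [the loading dock: the finch, the frog, the gecko, the toad | the warehouse floor: the beetle, the lizard, the sparrow, the worm]
9. Porter goes to the warehouse floor with the finch and the frog.  [the loading dock: the gecko, the toad | the warehouse floor: the beetle, the finch, the frog, the lizard, the sparrow, the worm]
10. Porter goes back to the loading dock with the finch.  [the loading dock: the finch, the gecko, the toad | the warehouse floor: the beetle, the frog, the lizard, the sparrow, the worm]
11. Porter goes to the warehouse floor with the gecko and the toad.  [the loading dock: the finch | the warehouse floor: the beetle, the frog, the gecko, the lizard, the sparrow, the toad, the worm]
12. Porter goes back to the loading dock with the worm.  [the loading dock: the finch, the worm | the warehouse floor: the beetle, the frog, the gecko, the lizard, the sparrow, the toad]
13. Porter goes to the warehouse floor with the finch and the worm.  [the loading dock: — | the warehouse floor: the beetle, the finch, the frog, the gecko, the lizard, the sparrow, the toad, the worm]

13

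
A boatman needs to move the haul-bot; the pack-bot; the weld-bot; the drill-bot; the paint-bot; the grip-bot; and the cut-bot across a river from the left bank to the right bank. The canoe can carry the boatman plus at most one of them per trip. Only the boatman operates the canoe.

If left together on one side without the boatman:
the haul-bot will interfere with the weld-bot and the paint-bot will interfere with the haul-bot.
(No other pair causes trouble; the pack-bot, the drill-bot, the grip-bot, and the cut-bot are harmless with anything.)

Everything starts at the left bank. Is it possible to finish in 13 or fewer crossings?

No

Counting alone: the boatman can take at most 1 across per trip to the right bank, so moving all 7 needs at least 7 loaded trips out, with a return between consecutive ones — at least 13 crossings.
The safety rule pushes this higher. Following every safe sequence of crossings, the most of the 7 that can be at the right bank as the canoe arrives there on crossing 13 is 6 — never all 7.
So the move cannot be finished within 13 crossings. (The shortest complete plan takes 15:)
1. Boatman goes to the right bank with the haul-bot.  [the left bank: the cut-bot, the drill-bot, the grip-bot, the pack-bot, the paint-bot, the weld-bot | the right bank: the haul-bot]
2. Boatman goes back to the left bank alone.  [the left bank: the cut-bot, the drill-bot, the grip-bot, the pack-bot, the paint-bot, the weld-bot | the right bank: the haul-bot]
3. Boatman goes to the right bank with the pack-bot.  [the left bank: the cut-bot, the drill-bot, the grip-bot, the paint-bot, the weld-bot | the right bank: the haul-bot, the pack-bot]
4. Boatman goes back to the left bank alone.  [the left bank: the cut-bot, the drill-bot, the grip-bot, the paint-bot, the weld-bot | the right bank: the haul-bot, the pack-bot]
5. Boatman goes to the right bank with the weld-bot.  [the left bank: the cut-bot, the drill-bot, the grip-bot, the paint-bot | the right bank: the haul-bot, the pack-bot, the weld-bot]
6. Boatman goes back to the left bank with the haul-bot.  [the left bank: the cut-bot, the drill-bot, the grip-bot, the haul-bot, the paint-bot | the right bank: the pack-bot, the weld-bot]
7. Boatman goes to the right bank with the paint-bot.  [the left bank: the cut-bot, the drill-bot, the grip-bot, the haul-bot | the right bank: the pack-bot, the paint-bot, the weld-bot]
8. Boatman goes back to the left bank alone.  [the left bank: the cut-bot, the drill-bot, the grip-bot, the haul-bot | the right bank: the pack-bot, the paint-bot, the weld-bot]
9. Boatman goes to the right bank with the drill-bot.  [the left bank: the cut-bot, the grip-bot, the haul-bot | the right bank: the drill-bot, the pack-bot, the paint-bot, the weld-bot]
10. Boatman goes back to the left bank alone.  [the left bank: the cut-bot, the grip-bot, the haul-bot | the right bank: the drill-bot, the pack-bot, the paint-bot, the weld-bot]
11. Boatman goes to the right bank with the grip-bot.  [the left bank: the cut-bot, the haul-bot | the right bank: the drill-bot, the grip-bot, the pack-bot, the paint-bot, the weld-bot]
12. Boatman goes back to the left bank alone.  [the left bank: the cut-bot, the haul-bot | the right bank: the drill-bot, the grip-bot, the pack-bot, the paint-bot, the weld-bot]
13. Boatman goes to the right bank with the cut-bot.  [the left bank: the haul-bot | the right bank: the cut-bot, the drill-bot, the grip-bot, the pack-bot, the paint-bot, the weld-bot]
14. Boatman goes back to the left bank alone.  [the left bank: the haul-bot | the right bank: the cut-bot, the drill-bot, the grip-bot, the pack-bot, the paint-bot, the weld-bot]
15. Boatman goes to the right bank with the haul-bot.  [the left bank: — | the right bank: the cut-bot, the drill-bot, the grip-bot, the haul-bot, the pack-bot, the paint-bot, the weld-bot]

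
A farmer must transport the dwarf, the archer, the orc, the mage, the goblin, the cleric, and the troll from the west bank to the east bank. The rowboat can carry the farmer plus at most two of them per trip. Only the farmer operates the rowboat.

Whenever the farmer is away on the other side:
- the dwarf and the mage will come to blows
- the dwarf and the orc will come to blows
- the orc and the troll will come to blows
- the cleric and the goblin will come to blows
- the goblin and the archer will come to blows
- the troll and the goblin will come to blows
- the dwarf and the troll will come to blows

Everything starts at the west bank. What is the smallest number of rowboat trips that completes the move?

Whatever the first load, the items left behind include a forbidden pair without the farmer. No opening move is safe, so no plan exists.

impossible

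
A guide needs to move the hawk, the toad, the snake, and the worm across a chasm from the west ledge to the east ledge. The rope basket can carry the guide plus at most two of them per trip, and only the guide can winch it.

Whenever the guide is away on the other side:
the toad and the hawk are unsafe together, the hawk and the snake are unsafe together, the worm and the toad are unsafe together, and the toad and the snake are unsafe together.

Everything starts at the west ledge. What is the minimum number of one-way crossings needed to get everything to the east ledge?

Counting alone: the guide can take at most 2 across per trip to the east ledge, so moving all 4 needs at least 2 loaded trips out, with a return between consecutive ones — at least 3 crossings.
The safety rule pushes this higher. Following every safe sequence of crossings, the most of the 4 that can be at the east ledge as the rope basket arrives there on crossing 3 is 3 — never all 4.
So no plan with fewer than 5 crossings exists, and this one achieves 5:
1. Guide goes to the east ledge with the hawk and the toad.  [the west ledge: the snake, the worm | the east ledge: the hawk, the toad]
2. Guide goes back to the west ledge with the hawk.  [the west ledge: the hawk, the snake, the worm | the east ledge: the toad]
3. Guide goes to the east ledge with the hawk and the worm.  [the west ledge: the snake | the east ledge: the hawk, the toad, the worm]
4. Guide goes back to the west ledge with the toad.  [the west ledge: the snake, the toad | the east ledge: the hawk, the worm]
5. Guide goes to the east ledge with the snake and the toad.  [the west ledge: — | the east ledge: the hawk, the snake, the toad, the worm]

5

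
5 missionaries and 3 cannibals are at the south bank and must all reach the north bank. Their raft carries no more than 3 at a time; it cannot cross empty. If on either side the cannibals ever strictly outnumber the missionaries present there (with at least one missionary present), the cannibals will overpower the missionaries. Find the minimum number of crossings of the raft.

Counting alone: each trip to the north bank takes at most 3 across and each return brings at least 1 back, so after t trips out (and t−1 returns) at most 3t − (t−1) of the 8 are across; that first reaches 8 at t = 4, so at least 7 crossings are needed.
The plan below uses exactly 7 crossings, so it is optimal:
1. 2 cannibals → the north bank.  (the south bank: 5M 1C; the north bank: 0M 2C)
2. 1 cannibal ← the south bank.  (the south bank: 5M 2C; the north bank: 0M 1C)
3. 2 missionaries and 1 cannibal → the north bank.  (the south bank: 3M 1C; the north bank: 2M 2C)
4. 1 cannibal ← the south bank.  (the south bank: 3M 2C; the north bank: 2M 1C)
5. 1 missionary and 2 cannibals → the north bank.  (the south bank: 2M 0C; the north bank: 3M 3C)
6. 1 cannibal ← the south bank.  (the south bank: 2M 1C; the north bank: 3M 2C)
7. 2 missionaries and 1 cannibal → the north bank.  (the south bank: 0M 0C; the north bank: 5M 3C)

7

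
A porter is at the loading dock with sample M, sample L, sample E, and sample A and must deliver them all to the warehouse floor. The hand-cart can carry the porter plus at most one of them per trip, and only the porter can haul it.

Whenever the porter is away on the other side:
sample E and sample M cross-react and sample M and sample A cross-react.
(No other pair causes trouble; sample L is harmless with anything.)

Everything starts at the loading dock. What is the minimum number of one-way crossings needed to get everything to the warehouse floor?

Counting alone: the porter can take at most 1 across per trip to the warehouse floor, so moving all 4 needs at least 4 loaded trips out, with a return between consecutive ones — at least 7 crossings.
The safety rule pushes this higher. Following every safe sequence of crossings, the most of the 4 that can be at the warehouse floor as the hand-cart arrives there on crossing 7 is 3 — never all 4.
So no plan with fewer than 9 crossings exists, and this one achieves 9:
1. Porter goes to the warehouse floor with sample M.  [the loading dock: sample A, sample E, sample L | the warehouse floor: sample M]
2. Porter goes back to the loading dock alone.  [the loading dock: sample A, sample E, sample L | the warehouse floor: sample M]
3. Porter goes to the warehouse floor with sample L.  [the loading dock: sample A, sample E | the warehouse floor: sample L, sample M]
4. Porter goes back to the loading dock alone.  [the loading dock: sample A, sample E | the warehouse floor: sample L, sample M]
5. Porter goes to the warehouse floor with sample E.  [the loading dock: sample A | the warehouse floor: sample E, sample L, sample M]
6. Porter goes back to the loading dock with sample M.  [the loading dock: sample A, sample M | the warehouse floor: sample E, sample L]
7. Porter goes to the warehouse floor with sample A.  [the loading dock: sample M | the warehouse floor: sample A, sample E, sample L]
8. Porter goes back to the loading dock alone.  [the loading dock: sample M | the warehouse floor: sample A, sample E, sample L]
9. Porter goes to the warehouse floor with sample M.  [the loading dock: — | the warehouse floor: sample A, sample E, sample L, sample M]

9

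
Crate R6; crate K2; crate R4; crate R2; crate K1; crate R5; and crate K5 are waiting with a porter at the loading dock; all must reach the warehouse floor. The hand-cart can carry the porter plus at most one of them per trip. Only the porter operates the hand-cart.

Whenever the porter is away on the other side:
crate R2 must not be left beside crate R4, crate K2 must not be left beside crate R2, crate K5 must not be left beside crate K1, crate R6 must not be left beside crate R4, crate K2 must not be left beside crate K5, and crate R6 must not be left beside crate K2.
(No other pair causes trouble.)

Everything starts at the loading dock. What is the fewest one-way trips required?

Whatever the first load, the items left behind include a forbidden pair without the porter. No opening move is safe, so no plan exists.

impossible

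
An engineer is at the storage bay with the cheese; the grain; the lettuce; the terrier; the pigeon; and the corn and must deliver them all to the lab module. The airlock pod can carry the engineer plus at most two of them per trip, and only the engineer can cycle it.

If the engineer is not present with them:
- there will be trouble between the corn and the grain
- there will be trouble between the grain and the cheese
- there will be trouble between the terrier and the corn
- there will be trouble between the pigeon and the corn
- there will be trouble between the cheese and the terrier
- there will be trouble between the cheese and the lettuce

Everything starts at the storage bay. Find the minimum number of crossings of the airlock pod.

Counting alone: the engineer can take at most 2 across per trip to the lab module, so moving all 6 needs at least 3 loaded trips out, with a return between consecutive ones — at least 5 crossings.
The safety rule pushes this higher. Following every safe sequence of crossings, the most of the 6 that can be at the lab module as the airlock pod arrives there on crossing 5 is 4 — never all 6.
So no plan with fewer than 7 crossings exists, and this one achieves 7:
1. Engineer goes to the lab module with the cheese and the corn.
2. Engineer goes back to the storage bay alone.
3. Engineer goes to the lab module with the grain and the lettuce.
4. Engineer goes back to the storage bay with the cheese and the corn.
5. Engineer goes to the lab module with the pigeon and the terrier.
6. Engineer goes back to the storage bay alone.
7. Engineer goes to the lab module with the cheese and the corn.

7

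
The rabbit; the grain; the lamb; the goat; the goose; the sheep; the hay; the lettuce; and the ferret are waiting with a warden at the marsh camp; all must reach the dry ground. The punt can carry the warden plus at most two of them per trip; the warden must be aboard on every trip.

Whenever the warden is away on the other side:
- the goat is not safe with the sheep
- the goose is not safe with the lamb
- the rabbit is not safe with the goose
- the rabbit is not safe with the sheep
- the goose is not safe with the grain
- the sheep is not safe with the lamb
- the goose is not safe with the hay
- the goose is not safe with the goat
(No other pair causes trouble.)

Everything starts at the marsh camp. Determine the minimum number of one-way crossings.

Counting alone: the warden can take at most 2 across per trip to the dry ground, so moving all 9 needs at least 5 loaded trips out, with a return between consecutive ones — at least 9 crossings.
The safety rule pushes this higher. Following every safe sequence of crossings, the most of the 9 that can be at the dry ground as the punt arrives there on crossing 9 is 7 — never all 9.
So no plan with fewer than 11 crossings exists, and this one achieves 11:
1. Warden goes to the dry ground with the goose and the sheep.
2. Warden goes back to the marsh camp alone.
3. Warden goes to the dry ground with the lamb and the rabbit.
4. Warden goes back to the marsh camp with the goose and the sheep.
5. Warden goes to the dry ground with the goat and the goose.
6. Warden goes back to the marsh camp with the goose.
7. Warden goes to the dry ground with the grain and the hay.
8. Warden goes back to the marsh camp alone.
9. Warden goes to the dry ground with the ferret and the lettuce.
10. Warden goes back to the marsh camp alone.
11. Warden goes to the dry ground with the goose and the sheep.

11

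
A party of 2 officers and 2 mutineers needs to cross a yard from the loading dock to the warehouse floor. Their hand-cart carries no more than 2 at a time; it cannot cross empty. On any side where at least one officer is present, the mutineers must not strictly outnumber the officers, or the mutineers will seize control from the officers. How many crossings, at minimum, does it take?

5

Counting alone: each trip to the warehouse floor takes at most 2 across and each return brings at least 1 back, so after t trips out (and t−1 returns) at most 2t − (t−1) of the 4 are across; that first reaches 4 at t = 3, so at least 5 crossings are needed.
The plan below uses exactly 5 crossings, so it is optimal:
1. 2 mutineers → the warehouse floor.  (the loading dock: 2O 0M; the warehouse floor: 0O 2M)
2. 1 mutineer ← the loading dock.  (the loading dock: 2O 1M; the warehouse floor: 0O 1M)
3. 2 officers → the warehouse floor.  (the loading dock: 0O 1M; the warehouse floor: 2O 1M)
4. 1 mutineer ← the loading dock.  (the loading dock: 0O 2M; the warehouse floor: 2O 0M)
5. 2 mutineers → the warehouse floor.  (the loading dock: 0O 0M; the warehouse floor: 2O 2M)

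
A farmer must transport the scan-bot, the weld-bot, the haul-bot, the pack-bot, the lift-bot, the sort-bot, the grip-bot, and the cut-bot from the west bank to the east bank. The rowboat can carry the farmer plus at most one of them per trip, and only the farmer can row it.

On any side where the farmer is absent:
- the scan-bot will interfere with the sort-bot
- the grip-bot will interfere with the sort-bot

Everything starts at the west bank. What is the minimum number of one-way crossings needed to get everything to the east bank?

17

Counting alone: the farmer can take at most 1 across per trip to the east bank, so moving all 8 needs at least 8 loaded trips out, with a return between consecutive ones — at least 15 crossings.
The safety rule pushes this higher. Following every safe sequence of crossings, the most of the 8 that can be at the east bank as the rowboat arrives there on crossing 15 is 7 — never all 8.
So no plan with fewer than 17 crossings exists, and this one achieves 17:
1. Farmer goes to the east bank with the sort-bot.  [the west bank: the cut-bot, the grip-bot, the haul-bot, the lift-bot, the pack-bot, the scan-bot, the weld-bot | the east bank: the sort-bot]
2. Farmer goes back to the west bank alone.  [the west bank: the cut-bot, the grip-bot, the haul-bot, the lift-bot, the pack-bot, the scan-bot, the weld-bot | the east bank: the sort-bot]
3. Farmer goes to the east bank with the scan-bot.  [the west bank: the cut-bot, the grip-bot, the haul-bot, the lift-bot, the pack-bot, the weld-bot | the east bank: the scan-bot, the sort-bot]
4. Farmer goes back to the west bank with the sort-bot.  [the west bank: the cut-bot, the grip-bot, the haul-bot, the lift-bot, the pack-bot, the sort-bot, the weld-bot | the east bank: the scan-bot]
5. Farmer goes to the east bank with the grip-bot.  [the west bank: the cut-bot, the haul-bot, the lift-bot, the pack-bot, the sort-bot, the weld-bot | the east bank: the grip-bot, the scan-bot]
6. Farmer goes back to the west bank alone.  [the west bank: the cut-bot, the haul-bot, the lift-bot, the pack-bot, the sort-bot, the weld-bot | the east bank: the grip-bot, the scan-bot]
7. Farmer goes to the east bank with the weld-bot.  [the west bank: the cut-bot, the haul-bot, the lift-bot, the pack-bot, the sort-bot | the east bank: the grip-bot, the scan-bot, the weld-bot]
8. Farmer goes back to the west bank alone.  [the west bank: the cut-bot, the haul-bot, the lift-bot, the pack-bot, the sort-bot | the east bank: the grip-bot, the scan-bot, the weld-bot]
9. Farmer goes to the east bank with the haul-bot.  [the west bank: the cut-bot, the lift-bot, the pack-bot, the sort-bot | the east bank: the grip-bot, the haul-bot, the scan-bot, the weld-bot]
10. Farmer goes back to the west bank alone.  [the west bank: the cut-bot, the lift-bot, the pack-bot, the sort-bot | the east bank: the grip-bot, the haul-bot, the scan-bot, the weld-bot]
11. Farmer goes to the east bank with the pack-bot.  [the west bank: the cut-bot, the lift-bot, the sort-bot | the east bank: the grip-bot, the haul-bot, the pack-bot, the scan-bot, the weld-bot]
12. Farmer goes back to the west bank alone.  [the west bank: the cut-bot, the lift-bot, the sort-bot | the east bank: the grip-bot, the haul-bot, the pack-bot, the scan-bot, the weld-bot]
13. Farmer goes to the east bank with the lift-bot.  [the west bank: the cut-bot, the sort-bot | the east bank: the grip-bot, the haul-bot, the lift-bot, the pack-bot, the scan-bot, the weld-bot]
14. Farmer goes back to the west bank alone.  [the west bank: the cut-bot, the sort-bot | the east bank: the grip-bot, the haul-bot, the lift-bot, the pack-bot, the scan-bot, the weld-bot]
15. Farmer goes to the east bank with the cut-bot.  [the west bank: the sort-bot | the east bank: the cut-bot, the grip-bot, the haul-bot, the lift-bot, the pack-bot, the scan-bot, the weld-bot]
16. Farmer goes back to the west bank alone.  [the west bank: the sort-bot | the east bank: the cut-bot, the grip-bot, the haul-bot, the lift-bot, the pack-bot, the scan-bot, the weld-bot]
17. Farmer goes to the east bank with the sort-bot.  [the west bank: — | the east bank: the cut-bot, the grip-bot, the haul-bot, the lift-bot, the pack-bot, the scan-bot, the sort-bot, the weld-bot]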